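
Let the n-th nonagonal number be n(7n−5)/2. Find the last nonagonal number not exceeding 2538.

Solve n(7n−5)/2 ≤ 2538 for integer n.
n = 27 gives 2484 ≤ 2538, while n = 28 gives 2674 > 2538; so the answer is 2484.

2484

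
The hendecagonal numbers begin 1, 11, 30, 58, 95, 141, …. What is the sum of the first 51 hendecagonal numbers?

Σ i(9i−7)/2 = (9Σi² − 7Σi) / 2 over i = 1..51.
Σi = 1326 and Σi² = 45526.
(9·45526 − 7·1326) / 2 = 400452/2 = 200226.

200226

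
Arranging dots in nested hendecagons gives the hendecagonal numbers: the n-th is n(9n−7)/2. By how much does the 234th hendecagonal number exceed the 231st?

234·(9·234 − 7)/2 = 245583 and 231·(9·231 − 7)/2 = 239316.
Difference: 245583 − 239316 = 6267.

6267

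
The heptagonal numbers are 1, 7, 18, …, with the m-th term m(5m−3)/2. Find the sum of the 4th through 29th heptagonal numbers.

Σ i(5i−3)/2 = (5Σi² − 3Σi) / 2 over i = 4..29.
Σi = 435 − 6 = 429 and Σi² = 8555 − 14 = 8541.
(5·8541 − 3·429) / 2 = 41418/2 = 20709.

20709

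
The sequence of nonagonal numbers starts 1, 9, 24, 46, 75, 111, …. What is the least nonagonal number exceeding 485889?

Solve n(7n−5)/2 > 485889 for integer n.
The largest n with value ≤ 485889 is 372 (since 483414 ≤ 485889 < 486019), so the first above is n = 373, value 486019.

486019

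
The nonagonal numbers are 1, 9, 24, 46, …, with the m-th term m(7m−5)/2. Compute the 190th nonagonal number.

The 190th nonagonal number is n(7n−5)/2 with n = 190.
190·(7·190 − 5)/2 = 190·1325/2 = 125875.

125875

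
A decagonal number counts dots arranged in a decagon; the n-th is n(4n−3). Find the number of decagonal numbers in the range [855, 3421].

The n-th decagonal number is n(4n−3).
Smallest index with value ≥ 855: n = 15 (giving 855).
Largest index with value ≤ 3421: n = 29 (giving 3277).
Indices 15 through 29: 15 terms.

15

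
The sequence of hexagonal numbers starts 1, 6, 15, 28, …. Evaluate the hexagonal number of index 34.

The 34th hexagonal number is n(2n−1) with n = 34.
34·(2·34 − 1) = 34·67 = 2278.

2278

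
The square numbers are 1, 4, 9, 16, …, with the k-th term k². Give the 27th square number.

The 27th square number is n² with n = 27.
27² = 729.

729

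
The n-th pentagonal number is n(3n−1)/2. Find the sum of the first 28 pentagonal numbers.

11368

Σ i(3i−1)/2 = (3Σi² − Σi) / 2 over i = 1..28.
Σi = 406 and Σi² = 7714.
(3·7714 − 1·406) / 2 = 22736/2 = 11368.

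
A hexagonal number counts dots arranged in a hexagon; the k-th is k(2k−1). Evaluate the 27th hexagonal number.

1431

The 27th hexagonal number is n(2n−1) with n = 27.
27·(2·27 − 1) = 27·53 = 1431.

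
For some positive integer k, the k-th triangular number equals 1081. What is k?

Set n(n+1)/2 = 1081, giving n² + n − 2162 = 0.
The discriminant is 1 + 8·1081 = 8649, and √8649 = 93.
So n = (-1 + 93) / 2 = 92/2 = 46.

46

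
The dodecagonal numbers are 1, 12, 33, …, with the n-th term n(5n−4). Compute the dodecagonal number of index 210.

The 210th dodecagonal number is n(5n−4) with n = 210.
210·(5·210 − 4) = 210·1046 = 219660.

219660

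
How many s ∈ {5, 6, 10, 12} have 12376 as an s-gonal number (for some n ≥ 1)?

s = 5: P(5, 91) = 12376. ✓
s = 6: P(6, 78) = 12090 and P(6, 79) = 12403; 12376 is not s-gonal.
s = 10: P(10, 56) = 12376. ✓
s = 12: P(12, 50) = 12300 and P(12, 51) = 12801; 12376 is not s-gonal.
Hits: s ∈ {5, 10} → 2.

2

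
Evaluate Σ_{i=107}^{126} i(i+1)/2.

137220

Σ i(i+1)/2 = (Σi² + Σi) / 2 over i = 107..126.
Σi = 8001 − 5671 = 2330 and Σi² = 674751 − 402641 = 272110.
(1·272110 + 1·2330) / 2 = 274440/2 = 137220.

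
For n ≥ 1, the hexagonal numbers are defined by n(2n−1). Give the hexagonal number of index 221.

97461

The 221st hexagonal number is n(2n−1) with n = 221.
221·(2·221 − 1) = 221·441 = 97461.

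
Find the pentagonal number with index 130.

130·(3·130 − 1)/2 = 130·389/2 = 25285.

25285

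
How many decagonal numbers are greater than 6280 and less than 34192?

52

The n-th decagonal number is n(4n−3).
Smallest index with value > 6280: n = 41 (giving 6601).
Largest index with value < 34192: n = 92 (giving 33580).
Indices 41 through 92: 52 terms.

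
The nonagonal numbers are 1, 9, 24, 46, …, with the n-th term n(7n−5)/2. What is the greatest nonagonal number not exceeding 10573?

Solve n(7n−5)/2 ≤ 10573 for integer n.
n = 55 gives 10450 ≤ 10573, while n = 56 gives 10836 > 10573; so the answer is 10450.

10450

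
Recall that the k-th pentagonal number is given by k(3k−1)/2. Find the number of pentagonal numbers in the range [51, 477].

13

The n-th pentagonal number is n(3n−1)/2.
Smallest index with value ≥ 51: n = 6 (giving 51).
Largest index with value ≤ 477: n = 18 (giving 477).
Indices 6 through 18: 13 terms.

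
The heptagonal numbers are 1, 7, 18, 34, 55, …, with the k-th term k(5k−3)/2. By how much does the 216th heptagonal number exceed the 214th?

216·(5·216 − 3)/2 = 116316 and 214·(5·214 − 3)/2 = 114169.
Difference: 116316 − 114169 = 2147.

2147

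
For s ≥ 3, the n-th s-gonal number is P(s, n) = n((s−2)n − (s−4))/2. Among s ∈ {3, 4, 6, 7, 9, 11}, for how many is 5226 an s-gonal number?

s = 3: P(3, 101) = 5151 and P(3, 102) = 5253; 5226 is not s-gonal.
s = 4: P(4, 72) = 5184 and P(4, 73) = 5329; 5226 is not s-gonal.
s = 6: P(6, 51) = 5151 and P(6, 52) = 5356; 5226 is not s-gonal.
s = 7: P(7, 46) = 5221 and P(7, 47) = 5452; 5226 is not s-gonal.
s = 9: P(9, 39) = 5226. ✓
s = 11: P(11, 34) = 5083 and P(11, 35) = 5390; 5226 is not s-gonal.
Hits: s ∈ {9} → 1.

1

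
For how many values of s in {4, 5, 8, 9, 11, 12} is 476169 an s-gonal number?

s = 4: P(4, 690) = 476100 and P(4, 691) = 477481; 476169 is not s-gonal.
s = 5: P(5, 563) = 475172 and P(5, 564) = 476862; 476169 is not s-gonal.
s = 8: P(8, 398) = 474416 and P(8, 399) = 476805; 476169 is not s-gonal.
s = 9: P(9, 369) = 475641 and P(9, 370) = 478225; 476169 is not s-gonal.
s = 11: P(11, 325) = 474175 and P(11, 326) = 477101; 476169 is not s-gonal.
s = 12: P(12, 309) = 476169. ✓
Hits: s ∈ {12} → 1.

1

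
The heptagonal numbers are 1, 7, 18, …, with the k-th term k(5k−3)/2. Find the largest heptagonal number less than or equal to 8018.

Solve n(5n−3)/2 ≤ 8018 for integer n.
n = 56 gives 7756 ≤ 8018, while n = 57 gives 8037 > 8018; so the answer is 7756.

7756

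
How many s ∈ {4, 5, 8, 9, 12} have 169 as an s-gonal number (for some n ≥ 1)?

1

s = 4: P(4, 13) = 169. ✓
s = 5: P(5, 10) = 145 and P(5, 11) = 176; 169 is not s-gonal.
s = 8: P(8, 7) = 133 and P(8, 8) = 176; 169 is not s-gonal.
s = 9: P(9, 7) = 154 and P(9, 8) = 204; 169 is not s-gonal.
s = 12: P(12, 6) = 156 and P(12, 7) = 217; 169 is not s-gonal.
Hits: s ∈ {4} → 1.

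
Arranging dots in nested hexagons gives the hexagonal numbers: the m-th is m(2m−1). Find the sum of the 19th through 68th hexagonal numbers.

Σ i(2i−1) = 2Σi² − Σi over i = 19..68.
Σi = 2346 − 171 = 2175 and Σi² = 107134 − 2109 = 105025.
2·105025 − 1·2175 = 207875.

207875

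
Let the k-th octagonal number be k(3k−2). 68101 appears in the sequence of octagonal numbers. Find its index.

151

Set n(3n−2) = 68101, giving 3n² − 2n − 68101 = 0.
The discriminant is 4 + 12·68101 = 817216, and √817216 = 904.
So n = (2 + 904) / 6 = 906/6 = 151.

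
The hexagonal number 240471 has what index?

347

Set n(2n−1) = 240471, giving 2n² − n − 240471 = 0.
So n = (1 + 1387) / 4 = 1388/4 = 347.
Check: 347·(2·347 − 1) = 240471. ✓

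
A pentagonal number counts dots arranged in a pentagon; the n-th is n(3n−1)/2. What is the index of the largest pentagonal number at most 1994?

Solve n(3n−1)/2 ≤ 1994 for integer n.
n = 36 gives 1926 ≤ 1994, while n = 37 gives 2035 > 1994; so the answer is index 36.

36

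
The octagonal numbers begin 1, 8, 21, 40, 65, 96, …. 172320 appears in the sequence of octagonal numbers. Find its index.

Set n(3n−2) = 172320, giving 3n² − 2n − 172320 = 0.
The discriminant is 4 + 12·172320 = 2067844, and √2067844 = 1438.
So n = (2 + 1438) / 6 = 1440/6 = 240.

240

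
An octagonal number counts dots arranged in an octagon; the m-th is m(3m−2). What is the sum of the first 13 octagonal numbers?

2275

Σ i(3i−2) = 3Σi² − 2Σi over i = 1..13.
Σi = 91 and Σi² = 819.
3·819 − 2·91 = 2275.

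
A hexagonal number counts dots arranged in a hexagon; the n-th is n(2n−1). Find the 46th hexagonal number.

4186

The 46th hexagonal number is n(2n−1) with n = 46.
46·(2·46 − 1) = 46·91 = 4186.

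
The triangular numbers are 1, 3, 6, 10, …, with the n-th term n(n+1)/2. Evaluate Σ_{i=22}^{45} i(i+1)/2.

14444

Σ i(i+1)/2 = (Σi² + Σi) / 2 over i = 22..45.
Σi = 1035 − 231 = 804 and Σi² = 31395 − 3311 = 28084.
(1·28084 + 1·804) / 2 = 28888/2 = 14444.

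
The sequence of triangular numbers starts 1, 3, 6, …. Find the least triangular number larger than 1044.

1081

Solve n(n+1)/2 > 1044 for integer n.
The largest n with value ≤ 1044 is 45 (since 1035 ≤ 1044 < 1081), so the first above is n = 46, value 1081.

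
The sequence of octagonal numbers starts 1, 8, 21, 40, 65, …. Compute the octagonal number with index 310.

The 310th octagonal number is n(3n−2) with n = 310.
310·(3·310 − 2) = 310·928 = 287680.

287680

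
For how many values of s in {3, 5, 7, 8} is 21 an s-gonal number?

s = 3: P(3, 6) = 21. ✓
s = 5: P(5, 3) = 12 and P(5, 4) = 22; 21 is not s-gonal.
s = 7: P(7, 3) = 18 and P(7, 4) = 34; 21 is not s-gonal.
s = 8: P(8, 3) = 21. ✓
Hits: s ∈ {3, 8} → 2.

2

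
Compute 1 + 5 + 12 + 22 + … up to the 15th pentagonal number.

Σ i(3i−1)/2 = (3Σi² − Σi) / 2 over i = 1..15.
Σi = 120 and Σi² = 1240.
(3·1240 − 1·120) / 2 = 3600/2 = 1800.

1800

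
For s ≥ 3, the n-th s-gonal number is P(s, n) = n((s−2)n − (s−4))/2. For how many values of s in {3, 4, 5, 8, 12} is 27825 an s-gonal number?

s = 3: P(3, 235) = 27730 and P(3, 236) = 27966; 27825 is not s-gonal.
s = 4: P(4, 166) = 27556 and P(4, 167) = 27889; 27825 is not s-gonal.
s = 5: P(5, 136) = 27676 and P(5, 137) = 28085; 27825 is not s-gonal.
s = 8: P(8, 96) = 27456 and P(8, 97) = 28033; 27825 is not s-gonal.
s = 12: P(12, 75) = 27825. ✓
Hits: s ∈ {12} → 1.

1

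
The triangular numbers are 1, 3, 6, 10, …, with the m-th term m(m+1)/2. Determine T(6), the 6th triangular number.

21

The 6th triangular number is n(n+1)/2 with n = 6.
6·7/2 = 42/2 = 21.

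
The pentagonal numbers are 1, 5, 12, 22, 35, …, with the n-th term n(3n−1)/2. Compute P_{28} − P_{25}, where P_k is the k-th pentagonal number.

28·(3·28 − 1)/2 = 1162 and 25·(3·25 − 1)/2 = 925.
Difference: 1162 − 925 = 237.

237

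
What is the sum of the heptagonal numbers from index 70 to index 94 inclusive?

Σ i(5i−3)/2 = (5Σi² − 3Σi) / 2 over i = 70..94.
Σi = 4465 − 2415 = 2050 and Σi² = 281295 − 111895 = 169400.
(5·169400 − 3·2050) / 2 = 840850/2 = 420425.

420425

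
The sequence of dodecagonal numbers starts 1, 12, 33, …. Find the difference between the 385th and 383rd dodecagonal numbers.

7672

385·(5·385 − 4) = 739585 and 383·(5·383 − 4) = 731913.
Difference: 739585 − 731913 = 7672.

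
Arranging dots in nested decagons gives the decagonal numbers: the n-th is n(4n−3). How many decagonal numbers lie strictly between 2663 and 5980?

The n-th decagonal number is n(4n−3).
Smallest index with value > 2663: n = 27 (giving 2835).
Largest index with value < 5980: n = 39 (giving 5967).
Indices 27 through 39: 13 terms.

13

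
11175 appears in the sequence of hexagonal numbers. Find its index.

75

Set n(2n−1) = 11175, giving 2n² − n − 11175 = 0.
The discriminant is 1 + 8·11175 = 89401, and √89401 = 299.
So n = (1 + 299) / 4 = 300/4 = 75.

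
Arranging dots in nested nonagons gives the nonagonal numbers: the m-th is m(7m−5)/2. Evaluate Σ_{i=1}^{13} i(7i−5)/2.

Σ i(7i−5)/2 = (7Σi² − 5Σi) / 2 over i = 1..13.
Σi = 91 and Σi² = 819.
(7·819 − 5·91) / 2 = 5278/2 = 2639.

2639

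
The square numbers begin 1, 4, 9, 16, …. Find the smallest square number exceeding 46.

Solve n² > 46 for integer n.
The largest n with value ≤ 46 is 6 (since 36 ≤ 46 < 49), so the first above is n = 7, value 49.

49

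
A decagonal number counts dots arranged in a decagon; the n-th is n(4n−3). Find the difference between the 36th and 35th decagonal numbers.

281

Consecutive decagonal numbers differ by 8n − 7: here 8·36 − 7 = 281.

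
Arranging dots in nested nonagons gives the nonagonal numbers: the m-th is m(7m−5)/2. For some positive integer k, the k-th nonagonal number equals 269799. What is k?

Set n(7n−5)/2 = 269799, giving 7n² − 5n − 539598 = 0.
So n = (5 + 3887) / 14 = 3892/14 = 278.

278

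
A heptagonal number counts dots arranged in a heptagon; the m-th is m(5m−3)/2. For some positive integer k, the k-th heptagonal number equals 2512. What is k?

32

Set n(5n−3)/2 = 2512, giving 5n² − 3n − 5024 = 0.
The discriminant is 9 + 40·2512 = 100489, and √100489 = 317.
So n = (3 + 317) / 10 = 320/10 = 32.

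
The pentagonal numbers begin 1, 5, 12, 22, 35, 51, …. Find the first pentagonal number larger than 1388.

1426

Solve n(3n−1)/2 > 1388 for integer n.
The largest n with value ≤ 1388 is 30 (since 1335 ≤ 1388 < 1426), so the first above is n = 31, value 1426.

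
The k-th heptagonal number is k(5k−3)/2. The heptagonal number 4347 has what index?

Set n(5n−3)/2 = 4347, giving 5n² − 3n − 8694 = 0.
The discriminant is 9 + 40·4347 = 173889, and √173889 = 417.
So n = (3 + 417) / 10 = 420/10 = 42.

42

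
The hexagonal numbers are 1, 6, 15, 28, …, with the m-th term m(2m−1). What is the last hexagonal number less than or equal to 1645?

Solve n(2n−1) ≤ 1645 for integer n.
n = 28 gives 1540 ≤ 1645, while n = 29 gives 1653 > 1645; so the answer is 1540.

1540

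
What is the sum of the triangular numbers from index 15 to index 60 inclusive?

Σ i(i+1)/2 = (Σi² + Σi) / 2 over i = 15..60.
Σi = 1830 − 105 = 1725 and Σi² = 73810 − 1015 = 72795.
(1·72795 + 1·1725) / 2 = 74520/2 = 37260.

37260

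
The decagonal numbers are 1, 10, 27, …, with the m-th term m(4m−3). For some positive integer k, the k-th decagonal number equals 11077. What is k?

Set n(4n−3) = 11077, giving 4n² − 3n − 11077 = 0.
The discriminant is 9 + 16·11077 = 177241, and √177241 = 421.
So n = (3 + 421) / 8 = 424/8 = 53.
Check: 53·(4·53 − 3) = 11077. ✓

53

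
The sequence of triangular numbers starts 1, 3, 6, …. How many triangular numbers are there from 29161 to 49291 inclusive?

The n-th triangular number is n(n+1)/2.
Smallest index with value ≥ 29161: n = 241 (giving 29161).
Largest index with value ≤ 49291: n = 313 (giving 49141).
Indices 241 through 313: 73 terms.

73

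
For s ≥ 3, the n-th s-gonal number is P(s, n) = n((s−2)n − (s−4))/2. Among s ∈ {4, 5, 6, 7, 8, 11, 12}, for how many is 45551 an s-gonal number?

1

s = 4: P(4, 213) = 45369 and P(4, 214) = 45796; 45551 is not s-gonal.
s = 5: P(5, 174) = 45327 and P(5, 175) = 45850; 45551 is not s-gonal.
s = 6: P(6, 151) = 45451 and P(6, 152) = 46056; 45551 is not s-gonal.
s = 7: P(7, 135) = 45360 and P(7, 136) = 46036; 45551 is not s-gonal.
s = 8: P(8, 123) = 45141 and P(8, 124) = 45880; 45551 is not s-gonal.
s = 11: P(11, 101) = 45551. ✓
s = 12: P(12, 95) = 44745 and P(12, 96) = 45696; 45551 is not s-gonal.
Hits: s ∈ {11} → 1.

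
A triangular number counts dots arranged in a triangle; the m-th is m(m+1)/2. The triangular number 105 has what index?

Set n(n+1)/2 = 105, giving n² + n − 210 = 0.
So n = (-1 + 29) / 2 = 28/2 = 14.

14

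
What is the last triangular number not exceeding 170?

Solve n(n+1)/2 ≤ 170 for integer n.
n = 17 gives 153 ≤ 170, while n = 18 gives 171 > 170; so the answer is 153.

153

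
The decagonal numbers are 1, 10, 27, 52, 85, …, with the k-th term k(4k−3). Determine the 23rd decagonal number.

2047

The 23rd decagonal number is n(4n−3) with n = 23.
23·(4·23 − 3) = 23·89 = 2047.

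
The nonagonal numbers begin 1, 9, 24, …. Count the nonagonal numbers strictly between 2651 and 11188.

29

The n-th nonagonal number is n(7n−5)/2.
Smallest index with value > 2651: n = 28 (giving 2674).
Largest index with value < 11188: n = 56 (giving 10836).
Indices 28 through 56: 29 terms.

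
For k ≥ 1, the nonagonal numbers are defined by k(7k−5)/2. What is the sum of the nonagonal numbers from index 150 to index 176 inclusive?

Σ i(7i−5)/2 = (7Σi² − 5Σi) / 2 over i = 150..176.
Σi = 15576 − 11175 = 4401 and Σi² = 1832776 − 1113775 = 719001.
(7·719001 − 5·4401) / 2 = 5011002/2 = 2505501.

2505501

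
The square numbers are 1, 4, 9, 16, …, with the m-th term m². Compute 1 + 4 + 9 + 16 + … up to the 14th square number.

1015

Σ_{i=1}^{14} i² = 14·15·29/6 = 1015.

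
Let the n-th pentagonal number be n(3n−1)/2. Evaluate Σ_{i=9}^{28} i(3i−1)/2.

11080

Σ i(3i−1)/2 = (3Σi² − Σi) / 2 over i = 9..28.
Σi = 406 − 36 = 370 and Σi² = 7714 − 204 = 7510.
(3·7510 − 1·370) / 2 = 22160/2 = 11080.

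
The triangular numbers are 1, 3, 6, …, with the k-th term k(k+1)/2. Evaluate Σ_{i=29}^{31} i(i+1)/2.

1396

Σ i(i+1)/2 = (Σi² + Σi) / 2 over i = 29..31.
Σi = 496 − 406 = 90 and Σi² = 10416 − 7714 = 2702.
(1·2702 + 1·90) / 2 = 2792/2 = 1396.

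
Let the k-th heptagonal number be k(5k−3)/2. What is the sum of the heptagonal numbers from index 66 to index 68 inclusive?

33371

Σ i(5i−3)/2 = (5Σi² − 3Σi) / 2 over i = 66..68.
Σi = 2346 − 2145 = 201 and Σi² = 107134 − 93665 = 13469.
(5·13469 − 3·201) / 2 = 66742/2 = 33371.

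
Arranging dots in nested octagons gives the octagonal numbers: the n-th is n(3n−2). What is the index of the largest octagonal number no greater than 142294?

Solve n(3n−2) ≤ 142294 for integer n.
n = 218 gives 142136 ≤ 142294, while n = 219 gives 143445 > 142294; so the answer is index 218.

218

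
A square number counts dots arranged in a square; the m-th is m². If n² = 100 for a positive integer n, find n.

10

We need n² = 100, so n = √100 = 10.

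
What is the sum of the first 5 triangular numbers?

35

Σ i(i+1)/2 = (Σi² + Σi) / 2 over i = 1..5.
Σi = 15 and Σi² = 55.
(1·55 + 1·15) / 2 = 70/2 = 35.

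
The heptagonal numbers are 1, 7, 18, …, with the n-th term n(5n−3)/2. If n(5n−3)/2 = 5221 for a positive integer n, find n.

Set n(5n−3)/2 = 5221, giving 5n² − 3n − 10442 = 0.
The discriminant is 9 + 40·5221 = 208849, and √208849 = 457.
So n = (3 + 457) / 10 = 460/10 = 46.
Check: 46·(5·46 − 3)/2 = 5221. ✓

46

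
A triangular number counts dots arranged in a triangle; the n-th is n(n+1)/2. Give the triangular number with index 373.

69751

The 373rd triangular number is n(n+1)/2 with n = 373.
373·374/2 = 139502/2 = 69751.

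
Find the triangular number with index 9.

9·10/2 = 90/2 = 45.

45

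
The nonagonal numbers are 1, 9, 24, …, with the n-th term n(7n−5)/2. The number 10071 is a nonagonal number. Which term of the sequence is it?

Set n(7n−5)/2 = 10071, giving 7n² − 5n − 20142 = 0.
The discriminant is 25 + 56·10071 = 564001, and √564001 = 751.
So n = (5 + 751) / 14 = 756/14 = 54.

54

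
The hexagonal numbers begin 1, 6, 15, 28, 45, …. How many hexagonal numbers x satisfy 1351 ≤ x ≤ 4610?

The n-th hexagonal number is n(2n−1).
Smallest index with value ≥ 1351: n = 27 (giving 1431).
Largest index with value ≤ 4610: n = 48 (giving 4560).
Indices 27 through 48: 22 terms.

22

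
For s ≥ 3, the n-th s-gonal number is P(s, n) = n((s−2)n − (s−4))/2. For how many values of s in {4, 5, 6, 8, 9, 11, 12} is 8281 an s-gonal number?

2

s = 4: P(4, 91) = 8281. ✓
s = 5: P(5, 74) = 8177 and P(5, 75) = 8400; 8281 is not s-gonal.
s = 6: P(6, 64) = 8128 and P(6, 65) = 8385; 8281 is not s-gonal.
s = 8: P(8, 52) = 8008 and P(8, 53) = 8321; 8281 is not s-gonal.
s = 9: P(9, 49) = 8281. ✓
s = 11: P(11, 43) = 8170 and P(11, 44) = 8558; 8281 is not s-gonal.
s = 12: P(12, 41) = 8241 and P(12, 42) = 8652; 8281 is not s-gonal.
Hits: s ∈ {4, 9} → 2.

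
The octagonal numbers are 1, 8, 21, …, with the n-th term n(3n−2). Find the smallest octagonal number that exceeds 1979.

Solve n(3n−2) > 1979 for integer n.
The largest n with value ≤ 1979 is 26 (since 1976 ≤ 1979 < 2133), so the first above is n = 27, value 2133.

2133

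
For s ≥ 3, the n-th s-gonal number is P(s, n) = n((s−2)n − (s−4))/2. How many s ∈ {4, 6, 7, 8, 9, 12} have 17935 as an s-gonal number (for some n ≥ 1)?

s = 4: P(4, 133) = 17689 and P(4, 134) = 17956; 17935 is not s-gonal.
s = 6: P(6, 94) = 17578 and P(6, 95) = 17955; 17935 is not s-gonal.
s = 7: P(7, 85) = 17935. ✓
s = 8: P(8, 77) = 17633 and P(8, 78) = 18096; 17935 is not s-gonal.
s = 9: P(9, 71) = 17466 and P(9, 72) = 17964; 17935 is not s-gonal.
s = 12: P(12, 60) = 17760 and P(12, 61) = 18361; 17935 is not s-gonal.
Hits: s ∈ {7} → 1.

1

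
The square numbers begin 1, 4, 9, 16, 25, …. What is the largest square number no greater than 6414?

Solve n² ≤ 6414 for integer n.
n = 80 gives 6400 ≤ 6414, while n = 81 gives 6561 > 6414; so the answer is 6400.

6400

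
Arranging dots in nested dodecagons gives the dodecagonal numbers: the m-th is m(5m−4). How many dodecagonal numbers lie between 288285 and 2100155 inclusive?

The n-th dodecagonal number is n(5n−4).
Smallest index with value ≥ 288285: n = 241 (giving 289441).
Largest index with value ≤ 2100155: n = 648 (giving 2096928).
Indices 241 through 648: 408 terms.

408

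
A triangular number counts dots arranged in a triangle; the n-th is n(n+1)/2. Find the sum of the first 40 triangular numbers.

Σ i(i+1)/2 = (Σi² + Σi) / 2 over i = 1..40.
Σi = 820 and Σi² = 22140.
(1·22140 + 1·820) / 2 = 22960/2 = 11480.

11480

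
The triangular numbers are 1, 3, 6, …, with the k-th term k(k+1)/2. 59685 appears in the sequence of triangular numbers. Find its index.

Set n(n+1)/2 = 59685, giving n² + n − 119370 = 0.
The discriminant is 1 + 8·59685 = 477481, and √477481 = 691.
So n = (-1 + 691) / 2 = 690/2 = 345.
Check: 345·346/2 = 59685. ✓

345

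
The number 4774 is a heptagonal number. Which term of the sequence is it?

44

Set n(5n−3)/2 = 4774, giving 5n² − 3n − 9548 = 0.
The discriminant is 9 + 40·4774 = 190969, and √190969 = 437.
So n = (3 + 437) / 10 = 440/10 = 44.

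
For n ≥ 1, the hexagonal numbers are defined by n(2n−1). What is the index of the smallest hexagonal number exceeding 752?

Solve n(2n−1) > 752 for integer n.
The largest n with value ≤ 752 is 19 (since 703 ≤ 752 < 780), so the first above is n = 20, value 780.

20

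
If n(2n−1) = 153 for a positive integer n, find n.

Set n(2n−1) = 153, giving 2n² − n − 153 = 0.
The discriminant is 1 + 8·153 = 1225, and √1225 = 35.
So n = (1 + 35) / 4 = 36/4 = 9.

9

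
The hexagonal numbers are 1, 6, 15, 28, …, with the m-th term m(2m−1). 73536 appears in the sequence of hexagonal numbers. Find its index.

Set n(2n−1) = 73536, giving 2n² − n − 73536 = 0.
The discriminant is 1 + 8·73536 = 588289, and √588289 = 767.
So n = (1 + 767) / 4 = 768/4 = 192.
Check: 192·(2·192 − 1) = 73536. ✓

192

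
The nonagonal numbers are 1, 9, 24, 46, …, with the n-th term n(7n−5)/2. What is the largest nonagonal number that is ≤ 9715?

9699

Solve n(7n−5)/2 ≤ 9715 for integer n.
n = 53 gives 9699 ≤ 9715, while n = 54 gives 10071 > 9715; so the answer is 9699.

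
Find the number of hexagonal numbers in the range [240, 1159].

13

The n-th hexagonal number is n(2n−1).
Smallest index with value ≥ 240: n = 12 (giving 276).
Largest index with value ≤ 1159: n = 24 (giving 1128).
Indices 12 through 24: 13 terms.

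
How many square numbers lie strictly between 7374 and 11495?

22

The n-th square number is n².
Smallest index with value > 7374: n = 86 (giving 7396).
Largest index with value < 11495: n = 107 (giving 11449).
Indices 86 through 107: 22 terms.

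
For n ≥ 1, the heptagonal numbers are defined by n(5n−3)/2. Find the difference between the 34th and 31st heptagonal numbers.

34·(5·34 − 3)/2 = 2839 and 31·(5·31 − 3)/2 = 2356.
Difference: 2839 − 2356 = 483.

483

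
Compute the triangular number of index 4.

10

The 4th triangular number is n(n+1)/2 with n = 4.
4·5/2 = 20/2 = 10.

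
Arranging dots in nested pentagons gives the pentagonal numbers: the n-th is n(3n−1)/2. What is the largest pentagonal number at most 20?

12

Solve n(3n−1)/2 ≤ 20 for integer n.
n = 3 gives 12 ≤ 20, while n = 4 gives 22 > 20; so the answer is 12.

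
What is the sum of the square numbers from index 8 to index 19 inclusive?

2330

Σ_{i=8}^{19} i² = 2470 − 140 = 2330.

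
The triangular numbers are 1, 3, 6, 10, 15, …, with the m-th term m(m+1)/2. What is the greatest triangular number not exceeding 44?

36

Solve n(n+1)/2 ≤ 44 for integer n.
n = 8 gives 36 ≤ 44, while n = 9 gives 45 > 44; so the answer is 36.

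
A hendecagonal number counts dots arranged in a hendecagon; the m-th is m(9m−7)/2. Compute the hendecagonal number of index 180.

The 180th hendecagonal number is n(9n−7)/2 with n = 180.
180·(9·180 − 7)/2 = 180·1613/2 = 145170.

145170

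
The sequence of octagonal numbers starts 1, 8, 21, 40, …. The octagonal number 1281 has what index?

21

Set n(3n−2) = 1281, giving 3n² − 2n − 1281 = 0.
So n = (2 + 124) / 6 = 126/6 = 21.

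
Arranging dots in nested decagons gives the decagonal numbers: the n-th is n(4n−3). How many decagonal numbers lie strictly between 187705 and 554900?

155

The n-th decagonal number is n(4n−3).
Smallest index with value > 187705: n = 218 (giving 189442).
Largest index with value < 554900: n = 372 (giving 552420).
Indices 218 through 372: 155 terms.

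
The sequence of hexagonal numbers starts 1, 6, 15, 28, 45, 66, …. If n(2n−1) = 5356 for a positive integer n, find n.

Set n(2n−1) = 5356, giving 2n² − n − 5356 = 0.
The discriminant is 1 + 8·5356 = 42849, and √42849 = 207.
So n = (1 + 207) / 4 = 208/4 = 52.

52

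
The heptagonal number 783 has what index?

18

Set n(5n−3)/2 = 783, giving 5n² − 3n − 1566 = 0.
So n = (3 + 177) / 10 = 180/10 = 18.
Check: 18·(5·18 − 3)/2 = 783. ✓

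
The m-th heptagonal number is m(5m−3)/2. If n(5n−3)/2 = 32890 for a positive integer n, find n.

Set n(5n−3)/2 = 32890, giving 5n² − 3n − 65780 = 0.
The discriminant is 9 + 40·32890 = 1315609, and √1315609 = 1147.
So n = (3 + 1147) / 10 = 1150/10 = 115.
Check: 115·(5·115 − 3)/2 = 32890. ✓

115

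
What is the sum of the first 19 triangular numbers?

1330

Σ i(i+1)/2 = (Σi² + Σi) / 2 over i = 1..19.
Σi = 190 and Σi² = 2470.
(1·2470 + 1·190) / 2 = 2660/2 = 1330.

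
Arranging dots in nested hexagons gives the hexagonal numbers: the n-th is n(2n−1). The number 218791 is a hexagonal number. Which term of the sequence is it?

Set n(2n−1) = 218791, giving 2n² − n − 218791 = 0.
So n = (1 + 1323) / 4 = 1324/4 = 331.
Check: 331·(2·331 − 1) = 218791. ✓

331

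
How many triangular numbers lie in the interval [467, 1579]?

25

The n-th triangular number is n(n+1)/2.
Smallest index with value ≥ 467: n = 31 (giving 496).
Largest index with value ≤ 1579: n = 55 (giving 1540).
Indices 31 through 55: 25 terms.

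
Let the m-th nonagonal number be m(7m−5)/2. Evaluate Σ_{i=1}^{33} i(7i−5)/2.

42449

Σ i(7i−5)/2 = (7Σi² − 5Σi) / 2 over i = 1..33.
Σi = 561 and Σi² = 12529.
(7·12529 − 5·561) / 2 = 84898/2 = 42449.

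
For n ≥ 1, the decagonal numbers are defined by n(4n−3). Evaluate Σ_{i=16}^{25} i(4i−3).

16525

Σ i(4i−3) = 4Σi² − 3Σi over i = 16..25.
Σi = 325 − 120 = 205 and Σi² = 5525 − 1240 = 4285.
4·4285 − 3·205 = 16525.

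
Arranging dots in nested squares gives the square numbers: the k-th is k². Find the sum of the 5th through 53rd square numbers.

51009

Σ_{i=5}^{53} i² = 51039 − 30 = 51009.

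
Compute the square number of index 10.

100

10² = 100.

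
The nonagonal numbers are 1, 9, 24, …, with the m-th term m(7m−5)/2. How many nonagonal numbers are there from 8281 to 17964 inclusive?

The n-th nonagonal number is n(7n−5)/2.
Smallest index with value ≥ 8281: n = 49 (giving 8281).
Largest index with value ≤ 17964: n = 72 (giving 17964).
Indices 49 through 72: 24 terms.

24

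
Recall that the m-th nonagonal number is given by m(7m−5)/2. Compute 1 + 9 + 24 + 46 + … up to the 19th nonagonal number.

Σ i(7i−5)/2 = (7Σi² − 5Σi) / 2 over i = 1..19.
Σi = 190 and Σi² = 2470.
(7·2470 − 5·190) / 2 = 16340/2 = 8170.

8170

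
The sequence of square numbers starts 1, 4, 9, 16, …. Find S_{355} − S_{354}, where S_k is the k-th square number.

n² − (n−1)² = 2n − 1, so 355² − 354² = 2·355 − 1 = 709.

709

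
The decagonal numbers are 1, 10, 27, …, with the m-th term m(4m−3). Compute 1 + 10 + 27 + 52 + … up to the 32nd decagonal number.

44176

Σ i(4i−3) = 4Σi² − 3Σi over i = 1..32.
Σi = 528 and Σi² = 11440.
4·11440 − 3·528 = 44176.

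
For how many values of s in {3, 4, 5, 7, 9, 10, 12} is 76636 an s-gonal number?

1

s = 3: P(3, 391) = 76636. ✓
s = 4: P(4, 276) = 76176 and P(4, 277) = 76729; 76636 is not s-gonal.
s = 5: P(5, 226) = 76501 and P(5, 227) = 77180; 76636 is not s-gonal.
s = 7: P(7, 175) = 76300 and P(7, 176) = 77176; 76636 is not s-gonal.
s = 9: P(9, 148) = 76294 and P(9, 149) = 77331; 76636 is not s-gonal.
s = 10: P(10, 138) = 75762 and P(10, 139) = 76867; 76636 is not s-gonal.
s = 12: P(12, 124) = 76384 and P(12, 125) = 77625; 76636 is not s-gonal.
Hits: s ∈ {3} → 1.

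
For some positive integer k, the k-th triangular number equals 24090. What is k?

219

Set n(n+1)/2 = 24090, giving n² + n − 48180 = 0.
The discriminant is 1 + 8·24090 = 192721, and √192721 = 439.
So n = (-1 + 439) / 2 = 438/2 = 219.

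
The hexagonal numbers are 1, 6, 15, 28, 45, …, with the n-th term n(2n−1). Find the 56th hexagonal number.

6216

The 56th hexagonal number is n(2n−1) with n = 56.
56·(2·56 − 1) = 56·111 = 6216.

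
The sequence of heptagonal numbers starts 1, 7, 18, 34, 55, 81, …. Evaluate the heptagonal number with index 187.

87142

The 187th heptagonal number is n(5n−3)/2 with n = 187.
187·(5·187 − 3)/2 = 187·932/2 = 187·466 = 87142.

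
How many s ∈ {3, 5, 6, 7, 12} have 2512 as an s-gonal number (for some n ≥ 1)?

s = 3: P(3, 70) = 2485 and P(3, 71) = 2556; 2512 is not s-gonal.
s = 5: P(5, 41) = 2501 and P(5, 42) = 2625; 2512 is not s-gonal.
s = 6: P(6, 35) = 2415 and P(6, 36) = 2556; 2512 is not s-gonal.
s = 7: P(7, 32) = 2512. ✓
s = 12: P(12, 22) = 2332 and P(12, 23) = 2553; 2512 is not s-gonal.
Hits: s ∈ {7} → 1.

1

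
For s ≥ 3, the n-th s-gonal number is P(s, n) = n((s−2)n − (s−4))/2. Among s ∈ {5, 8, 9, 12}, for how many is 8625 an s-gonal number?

1

s = 5: P(5, 75) = 8400 and P(5, 76) = 8626; 8625 is not s-gonal.
s = 8: P(8, 53) = 8321 and P(8, 54) = 8640; 8625 is not s-gonal.
s = 9: P(9, 50) = 8625. ✓
s = 12: P(12, 41) = 8241 and P(12, 42) = 8652; 8625 is not s-gonal.
Hits: s ∈ {9} → 1.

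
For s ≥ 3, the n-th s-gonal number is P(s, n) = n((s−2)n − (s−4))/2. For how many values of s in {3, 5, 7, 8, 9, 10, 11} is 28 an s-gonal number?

s = 3: P(3, 7) = 28. ✓
s = 5: P(5, 4) = 22 and P(5, 5) = 35; 28 is not s-gonal.
s = 7: P(7, 3) = 18 and P(7, 4) = 34; 28 is not s-gonal.
s = 8: P(8, 3) = 21 and P(8, 4) = 40; 28 is not s-gonal.
s = 9: P(9, 3) = 24 and P(9, 4) = 46; 28 is not s-gonal.
s = 10: P(10, 3) = 27 and P(10, 4) = 52; 28 is not s-gonal.
s = 11: P(11, 2) = 11 and P(11, 3) = 30; 28 is not s-gonal.
Hits: s ∈ {3} → 1.

1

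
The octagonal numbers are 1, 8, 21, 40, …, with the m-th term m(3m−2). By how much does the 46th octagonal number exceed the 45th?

271

Consecutive octagonal numbers differ by 6n − 5: here 6·46 − 5 = 271.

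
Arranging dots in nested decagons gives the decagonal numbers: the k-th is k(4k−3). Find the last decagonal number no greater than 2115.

2047

Solve n(4n−3) ≤ 2115 for integer n.
n = 23 gives 2047 ≤ 2115, while n = 24 gives 2232 > 2115; so the answer is 2047.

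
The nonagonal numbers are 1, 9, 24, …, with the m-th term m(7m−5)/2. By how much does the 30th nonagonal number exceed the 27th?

591

30·(7·30 − 5)/2 = 3075 and 27·(7·27 − 5)/2 = 2484.
Difference: 3075 − 2484 = 591.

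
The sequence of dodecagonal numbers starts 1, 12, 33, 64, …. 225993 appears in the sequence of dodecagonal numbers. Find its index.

Set n(5n−4) = 225993, giving 5n² − 4n − 225993 = 0.
The discriminant is 16 + 20·225993 = 4519876, and √4519876 = 2126.
So n = (4 + 2126) / 10 = 2130/10 = 213.

213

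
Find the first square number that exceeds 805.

Solve n² > 805 for integer n.
The largest n with value ≤ 805 is 28 (since 784 ≤ 805 < 841), so the first above is n = 29, value 841.

841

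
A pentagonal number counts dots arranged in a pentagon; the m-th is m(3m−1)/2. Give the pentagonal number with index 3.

12

3·(3·3 − 1)/2 = 3·8/2 = 3·4 = 12.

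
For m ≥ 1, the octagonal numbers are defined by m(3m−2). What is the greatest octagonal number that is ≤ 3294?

Solve n(3n−2) ≤ 3294 for integer n.
n = 33 gives 3201 ≤ 3294, while n = 34 gives 3400 > 3294; so the answer is 3201.

3201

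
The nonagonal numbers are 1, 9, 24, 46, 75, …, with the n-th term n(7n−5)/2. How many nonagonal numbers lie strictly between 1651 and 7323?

The n-th nonagonal number is n(7n−5)/2.
Smallest index with value > 1651: n = 23 (giving 1794).
Largest index with value < 7323: n = 46 (giving 7291).
Indices 23 through 46: 24 terms.

24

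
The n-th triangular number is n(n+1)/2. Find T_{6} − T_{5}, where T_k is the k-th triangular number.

Consecutive triangular numbers differ by n: T_{6} − T_{5} = 6.

6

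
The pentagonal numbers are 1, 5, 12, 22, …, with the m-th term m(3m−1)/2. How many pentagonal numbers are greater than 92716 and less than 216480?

The n-th pentagonal number is n(3n−1)/2.
Smallest index with value > 92716: n = 249 (giving 92877).
Largest index with value < 216480: n = 380 (giving 216410).
Indices 249 through 380: 132 terms.

132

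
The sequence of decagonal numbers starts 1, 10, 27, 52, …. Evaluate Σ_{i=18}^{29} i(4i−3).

Σ i(4i−3) = 4Σi² − 3Σi over i = 18..29.
Σi = 435 − 153 = 282 and Σi² = 8555 − 1785 = 6770.
4·6770 − 3·282 = 26234.

26234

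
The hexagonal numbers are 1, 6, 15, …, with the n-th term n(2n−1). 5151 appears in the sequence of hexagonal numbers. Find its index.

Set n(2n−1) = 5151, giving 2n² − n − 5151 = 0.
So n = (1 + 203) / 4 = 204/4 = 51.

51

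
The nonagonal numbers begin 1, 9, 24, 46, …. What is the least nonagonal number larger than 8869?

Solve n(7n−5)/2 > 8869 for integer n.
The largest n with value ≤ 8869 is 50 (since 8625 ≤ 8869 < 8976), so the first above is n = 51, value 8976.

8976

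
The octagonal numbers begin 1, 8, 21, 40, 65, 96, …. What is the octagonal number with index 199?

The 199th octagonal number is n(3n−2) with n = 199.
199·(3·199 − 2) = 199·595 = 118405.

118405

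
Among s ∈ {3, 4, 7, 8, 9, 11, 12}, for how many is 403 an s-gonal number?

1

s = 3: P(3, 27) = 378 and P(3, 28) = 406; 403 is not s-gonal.
s = 4: P(4, 20) = 400 and P(4, 21) = 441; 403 is not s-gonal.
s = 7: P(7, 13) = 403. ✓
s = 8: P(8, 11) = 341 and P(8, 12) = 408; 403 is not s-gonal.
s = 9: P(9, 11) = 396 and P(9, 12) = 474; 403 is not s-gonal.
s = 11: P(11, 9) = 333 and P(11, 10) = 415; 403 is not s-gonal.
s = 12: P(12, 9) = 369 and P(12, 10) = 460; 403 is not s-gonal.
Hits: s ∈ {7} → 1.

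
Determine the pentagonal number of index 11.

The 11th pentagonal number is n(3n−1)/2 with n = 11.
11·(3·11 − 1)/2 = 11·32/2 = 11·16 = 176.

176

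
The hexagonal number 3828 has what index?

44

Set n(2n−1) = 3828, giving 2n² − n − 3828 = 0.
The discriminant is 1 + 8·3828 = 30625, and √30625 = 175.
So n = (1 + 175) / 4 = 176/4 = 44.
Check: 44·(2·44 − 1) = 3828. ✓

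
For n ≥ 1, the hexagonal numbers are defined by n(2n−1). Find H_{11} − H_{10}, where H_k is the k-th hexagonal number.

41

Consecutive hexagonal numbers differ by 4n − 3: here 4·11 − 3 = 41.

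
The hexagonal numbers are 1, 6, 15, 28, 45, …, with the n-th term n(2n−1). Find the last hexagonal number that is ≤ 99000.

Solve n(2n−1) ≤ 99000 for integer n.
n = 222 gives 98346 ≤ 99000, while n = 223 gives 99235 > 99000; so the answer is 98346.

98346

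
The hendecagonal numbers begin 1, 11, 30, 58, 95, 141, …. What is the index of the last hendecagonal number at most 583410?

Solve n(9n−7)/2 ≤ 583410 for integer n.
n = 360 gives 581940 ≤ 583410, while n = 361 gives 585181 > 583410; so the answer is index 360.

360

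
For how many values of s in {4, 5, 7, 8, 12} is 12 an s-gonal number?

2

s = 4: P(4, 3) = 9 and P(4, 4) = 16; 12 is not s-gonal.
s = 5: P(5, 3) = 12. ✓
s = 7: P(7, 2) = 7 and P(7, 3) = 18; 12 is not s-gonal.
s = 8: P(8, 2) = 8 and P(8, 3) = 21; 12 is not s-gonal.
s = 12: P(12, 2) = 12. ✓
Hits: s ∈ {5, 12} → 2.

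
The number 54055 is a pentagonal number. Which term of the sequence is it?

Set n(3n−1)/2 = 54055, giving 3n² − n − 108110 = 0.
So n = (1 + 1139) / 6 = 1140/6 = 190.

190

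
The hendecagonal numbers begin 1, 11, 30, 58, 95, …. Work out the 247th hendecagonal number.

247·(9·247 − 7)/2 = 247·2216/2 = 247·1108 = 273676.

273676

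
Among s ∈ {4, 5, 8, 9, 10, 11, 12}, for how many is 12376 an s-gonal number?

2

s = 4: P(4, 111) = 12321 and P(4, 112) = 12544; 12376 is not s-gonal.
s = 5: P(5, 91) = 12376. ✓
s = 8: P(8, 64) = 12160 and P(8, 65) = 12545; 12376 is not s-gonal.
s = 9: P(9, 59) = 12036 and P(9, 60) = 12450; 12376 is not s-gonal.
s = 10: P(10, 56) = 12376. ✓
s = 11: P(11, 52) = 11986 and P(11, 53) = 12455; 12376 is not s-gonal.
s = 12: P(12, 50) = 12300 and P(12, 51) = 12801; 12376 is not s-gonal.
Hits: s ∈ {5, 10} → 2.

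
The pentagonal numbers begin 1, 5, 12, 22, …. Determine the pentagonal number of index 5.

The 5th pentagonal number is n(3n−1)/2 with n = 5.
5·(3·5 − 1)/2 = 5·14/2 = 5·7 = 35.

35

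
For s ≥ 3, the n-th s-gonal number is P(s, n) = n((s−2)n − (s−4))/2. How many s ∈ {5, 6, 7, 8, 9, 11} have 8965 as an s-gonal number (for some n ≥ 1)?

1

s = 5: P(5, 77) = 8855 and P(5, 78) = 9087; 8965 is not s-gonal.
s = 6: P(6, 67) = 8911 and P(6, 68) = 9180; 8965 is not s-gonal.
s = 7: P(7, 60) = 8910 and P(7, 61) = 9211; 8965 is not s-gonal.
s = 8: P(8, 55) = 8965. ✓
s = 9: P(9, 50) = 8625 and P(9, 51) = 8976; 8965 is not s-gonal.
s = 11: P(11, 45) = 8955 and P(11, 46) = 9361; 8965 is not s-gonal.
Hits: s ∈ {8} → 1.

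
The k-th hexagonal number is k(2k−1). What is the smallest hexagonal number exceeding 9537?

9730

Solve n(2n−1) > 9537 for integer n.
The largest n with value ≤ 9537 is 69 (since 9453 ≤ 9537 < 9730), so the first above is n = 70, value 9730.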